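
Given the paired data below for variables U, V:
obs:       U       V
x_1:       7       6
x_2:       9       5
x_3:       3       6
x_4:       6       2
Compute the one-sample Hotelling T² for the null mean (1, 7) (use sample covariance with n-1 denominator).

Step 1 — sample mean vector:
  mean(U) = (7 + 9 + 3 + 6) / 4 = 25/4 = 6.25
  mean(V) = (6 + 5 + 6 + 2) / 4 = 19/4 = 4.75
  x̄ = (6.25, 4.75),  deviation x̄ - mu_0 = (6.25, 4.75) - (1, 7) = (5.25, -2.25).

Step 2 — sample covariance matrix, S[i,j] = (1/(n-1)) · Σ_k (x_{k,i} - mean_i) · (x_{k,j} - mean_j), divisor n-1 = 3:
  S[U,U] = ((0.75)·(0.75) + (2.75)·(2.75) + (-3.25)·(-3.25) + (-0.25)·(-0.25)) / 3 = 18.75/3 = 6.25
  S[U,V] = ((0.75)·(1.25) + (2.75)·(0.25) + (-3.25)·(1.25) + (-0.25)·(-2.75)) / 3 = -1.75/3 = -0.5833
  S[V,V] = ((1.25)·(1.25) + (0.25)·(0.25) + (1.25)·(1.25) + (-2.75)·(-2.75)) / 3 = 10.75/3 = 3.5833
  S = [[6.25, -0.5833],
 [-0.5833, 3.5833]].

Step 3 — invert S. det(S) = 6.25·3.5833 - (-0.5833)² = 22.0556.
  S^{-1} = (1/det) · [[d, -b], [-b, a]] = [[0.1625, 0.0264],
 [0.0264, 0.2834]].

Step 4 — quadratic form (x̄ - mu_0)^T · S^{-1} · (x̄ - mu_0):
  S^{-1} · (x̄ - mu_0) = (0.7935, -0.4987),
  (x̄ - mu_0)^T · [...] = (5.25)·(0.7935) + (-2.25)·(-0.4987) = 5.2878.

Step 5 — scale by n: T² = 4 · 5.2878 = 21.1511.

T² ≈ 21.1511


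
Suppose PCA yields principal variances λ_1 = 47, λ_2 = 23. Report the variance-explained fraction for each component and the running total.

Step 1 — total variance = trace(Sigma) = Σ λ_i = 47 + 23 = 70.

Step 2 — fraction explained by component i = λ_i / Σ λ:
  PC1: 47/70 = 0.6714
  PC2: 23/70 = 0.3286

Step 3 — cumulative fraction after k components = (λ_1 + ... + λ_k) / Σ λ:
  k = 1: 47/70 = 0.6714
  k = 2: (47 + 23)/70 = 70/70 = 1

Summary (fraction, with percent):

explained: PC1 0.6714 (67.14%), PC2 0.3286 (32.86%);  cumulative: 0.6714, 1


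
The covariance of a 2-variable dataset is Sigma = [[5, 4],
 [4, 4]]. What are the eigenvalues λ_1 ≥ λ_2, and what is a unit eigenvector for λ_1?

Step 1 — characteristic polynomial of 2×2 Sigma:
  det(Sigma - λI) = λ² - trace · λ + det = 0.
  trace = 5 + 4 = 9, det = 5·4 - (4)² = 4.
Step 2 — discriminant:
  Δ = trace² - 4·det = 81 - 16 = 65.
Step 3 — eigenvalues:
  λ = (trace ± √Δ)/2 = (9 ± 8.0623)/2,
  λ_1 = 8.5311,  λ_2 = 0.4689.

Step 4 — unit eigenvector for λ_1: solve (Sigma - λ_1 I)v = 0. First row:
  (5 - 8.5311)·v_x + (4)·v_y = 0, i.e. (-3.5311)·v_x + (4)·v_y = 0,
  so v ∝ (b, λ_1 - a) = (4, 3.5311) = u.
  ||u|| = √((4)² + (3.5311)²) = √(28.4689) ≈ 5.3356,
  v_1 = u/||u|| ≈ (0.7497, 0.6618) (||v_1|| = 1).

λ_1 = 8.5311,  λ_2 = 0.4689;  v_1 ≈ (0.7497, 0.6618)


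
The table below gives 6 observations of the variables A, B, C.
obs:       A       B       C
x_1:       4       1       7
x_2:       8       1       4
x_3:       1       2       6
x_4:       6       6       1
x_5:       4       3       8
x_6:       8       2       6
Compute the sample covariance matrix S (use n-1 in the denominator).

Step 1 — column means:
  mean(A) = (4 + 8 + 1 + 6 + 4 + 8) / 6 = 31/6 = 5.1667
  mean(B) = (1 + 1 + 2 + 6 + 3 + 2) / 6 = 15/6 = 2.5
  mean(C) = (7 + 4 + 6 + 1 + 8 + 6) / 6 = 32/6 = 5.3333

Step 2 — sample covariance S[i,j] = (1/(n-1)) · Σ_k (x_{k,i} - mean_i) · (x_{k,j} - mean_j), with n-1 = 5.
  S[A,A] = ((-1.1667)·(-1.1667) + (2.8333)·(2.8333) + (-4.1667)·(-4.1667) + (0.8333)·(0.8333) + (-1.1667)·(-1.1667) + (2.8333)·(2.8333)) / 5 = 36.8333/5 = 7.3667
  S[A,B] = ((-1.1667)·(-1.5) + (2.8333)·(-1.5) + (-4.1667)·(-0.5) + (0.8333)·(3.5) + (-1.1667)·(0.5) + (2.8333)·(-0.5)) / 5 = 0.5/5 = 0.1
  S[A,C] = ((-1.1667)·(1.6667) + (2.8333)·(-1.3333) + (-4.1667)·(0.6667) + (0.8333)·(-4.3333) + (-1.1667)·(2.6667) + (2.8333)·(0.6667)) / 5 = -13.3333/5 = -2.6667
  S[B,B] = ((-1.5)·(-1.5) + (-1.5)·(-1.5) + (-0.5)·(-0.5) + (3.5)·(3.5) + (0.5)·(0.5) + (-0.5)·(-0.5)) / 5 = 17.5/5 = 3.5
  S[B,C] = ((-1.5)·(1.6667) + (-1.5)·(-1.3333) + (-0.5)·(0.6667) + (3.5)·(-4.3333) + (0.5)·(2.6667) + (-0.5)·(0.6667)) / 5 = -15/5 = -3
  S[C,C] = ((1.6667)·(1.6667) + (-1.3333)·(-1.3333) + (0.6667)·(0.6667) + (-4.3333)·(-4.3333) + (2.6667)·(2.6667) + (0.6667)·(0.6667)) / 5 = 31.3333/5 = 6.2667

S is symmetric (S[j,i] = S[i,j]). Assembling:

S = [[7.3667, 0.1, -2.6667],
 [0.1, 3.5, -3],
 [-2.6667, -3, 6.2667]]


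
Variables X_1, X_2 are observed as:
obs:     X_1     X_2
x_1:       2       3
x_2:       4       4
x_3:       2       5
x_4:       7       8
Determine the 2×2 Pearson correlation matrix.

Step 1 — column means:
  mean(X_1) = (2 + 4 + 2 + 7) / 4 = 15/4 = 3.75
  mean(X_2) = (3 + 4 + 5 + 8) / 4 = 20/4 = 5

Step 2 — sample variances and covariances s[i,j] = (1/(n-1)) · Σ_k (x_{k,i} - mean_i) · (x_{k,j} - mean_j), with n-1 = 3:
  s[X_1,X_1] = ((-1.75)·(-1.75) + (0.25)·(0.25) + (-1.75)·(-1.75) + (3.25)·(3.25)) / 3 = 16.75/3 = 5.5833
  s[X_1,X_2] = ((-1.75)·(-2) + (0.25)·(-1) + (-1.75)·(0) + (3.25)·(3)) / 3 = 13/3 = 4.3333
  s[X_2,X_2] = ((-2)·(-2) + (-1)·(-1) + (0)·(0) + (3)·(3)) / 3 = 14/3 = 4.6667
  Sample standard deviations s_i = √(s[i,i]):
  s(X_1) = √(5.5833) = 2.3629
  s(X_2) = √(4.6667) = 2.1602

Step 3 — r_{ij} = s_{ij} / (s_i · s_j):
  r[X_1,X_1] = 1 (diagonal).
  r[X_1,X_2] = 4.3333 / (2.3629 · 2.1602) = 4.3333 / 5.1045 = 0.8489
  r[X_2,X_2] = 1 (diagonal).

R is symmetric with unit diagonal. Assembling:

R = [[1, 0.8489],
 [0.8489, 1]]


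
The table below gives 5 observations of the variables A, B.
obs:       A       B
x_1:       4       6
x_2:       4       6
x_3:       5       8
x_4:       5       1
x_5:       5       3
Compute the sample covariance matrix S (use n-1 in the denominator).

Step 1 — column means:
  mean(A) = (4 + 4 + 5 + 5 + 5) / 5 = 23/5 = 4.6
  mean(B) = (6 + 6 + 8 + 1 + 3) / 5 = 24/5 = 4.8

Step 2 — sample covariance S[i,j] = (1/(n-1)) · Σ_k (x_{k,i} - mean_i) · (x_{k,j} - mean_j), with n-1 = 4.
  S[A,A] = ((-0.6)·(-0.6) + (-0.6)·(-0.6) + (0.4)·(0.4) + (0.4)·(0.4) + (0.4)·(0.4)) / 4 = 1.2/4 = 0.3
  S[A,B] = ((-0.6)·(1.2) + (-0.6)·(1.2) + (0.4)·(3.2) + (0.4)·(-3.8) + (0.4)·(-1.8)) / 4 = -2.4/4 = -0.6
  S[B,B] = ((1.2)·(1.2) + (1.2)·(1.2) + (3.2)·(3.2) + (-3.8)·(-3.8) + (-1.8)·(-1.8)) / 4 = 30.8/4 = 7.7

S is symmetric (S[j,i] = S[i,j]). Assembling:

S = [[0.3, -0.6],
 [-0.6, 7.7]]


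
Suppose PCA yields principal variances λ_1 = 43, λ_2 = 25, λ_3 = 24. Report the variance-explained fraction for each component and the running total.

Step 1 — total variance = trace(Sigma) = Σ λ_i = 43 + 25 + 24 = 92.

Step 2 — fraction explained by component i = λ_i / Σ λ:
  PC1: 43/92 = 0.4674
  PC2: 25/92 = 0.2717
  PC3: 24/92 = 0.2609

Step 3 — cumulative fraction after k components = (λ_1 + ... + λ_k) / Σ λ:
  k = 1: 43/92 = 0.4674
  k = 2: (43 + 25)/92 = 68/92 = 0.7391
  k = 3: (43 + 25 + 24)/92 = 92/92 = 1

Summary (fraction, with percent):

explained: PC1 0.4674 (46.74%), PC2 0.2717 (27.17%), PC3 0.2609 (26.09%);  cumulative: 0.4674, 0.7391, 1


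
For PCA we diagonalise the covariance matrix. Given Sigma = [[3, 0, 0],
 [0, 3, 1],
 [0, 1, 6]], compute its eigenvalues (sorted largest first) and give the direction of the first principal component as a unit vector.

Step 1 — characteristic polynomial p(λ) = det(λI - Sigma) = λ³ - tr·λ² + c_1·λ - det, where tr = trace, c_1 = sum of the principal 2×2 minors, det = det(Sigma):
  tr = 3 + 3 + 6 = 12,
  c_1 = (3·3 - (0)²) + (3·6 - (0)²) + (3·6 - (1)²) = 9 + 18 + 17 = 44,
  det = 3·(3·6 - (1)²) - (0)·((0)·6 - (1)·(0)) + (0)·((0)·(1) - 3·(0)) = 3·(17) - (0)·(0) + (0)·(0) = 51.
  So p(λ) = λ³ - 12λ² + 44λ - 51.
Step 2 — look for an integer root (rational root theorem: any rational root is an integer divisor of 51). Testing λ = 3:
  p(3) = 27 - 108 + 132 - 51 = 0  ✓
  Dividing out (λ - 3): p(λ) = (λ - 3)(λ² - 9λ + 17).
Step 3 — remaining eigenvalues from the quadratic λ² - 9λ + 17 = 0:
  Δ = 9² - 4·17 = 81 - 68 = 13,  λ = (9 ± √13)/2 = (9 ± 3.6056)/2 ≈ 6.3028 or 2.6972.
  Sorted: λ_1 = 6.3028,  λ_2 = 3,  λ_3 = 2.6972  (check: sum = 12 = tr ✓).

Step 4 — unit eigenvector for λ_1 ≈ 6.3028: v spans the null space of (Sigma - λ_1 I), whose rows are
  r_1 = (-3.3028, 0, 0),  r_2 = (0, -3.3028, 1),  r_3 = (0, 1, -0.3028).
  v is orthogonal to every row, so take v ∝ r_1 × r_2 = ((0)·(1) - (0)·(-3.3028), (0)·(0) - (-3.3028)·(1), (-3.3028)·(-3.3028) - (0)·(0)) ≈ (0, 3.3028, 10.9083).
  Let u = (0, 3.3028, 10.9083).
  ||u|| = √((0)² + (3.3028)² + (10.9083)²) = √(129.8999) ≈ 11.3974,  v_1 = u/||u|| ≈ (0, 0.2898, 0.9571) (||v_1|| = 1).

λ_1 = 6.3028,  λ_2 = 3,  λ_3 = 2.6972;  v_1 ≈ (0, 0.2898, 0.9571)


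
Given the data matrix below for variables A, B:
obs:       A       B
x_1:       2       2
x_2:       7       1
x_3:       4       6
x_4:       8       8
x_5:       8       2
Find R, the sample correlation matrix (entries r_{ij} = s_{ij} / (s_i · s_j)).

Step 1 — column means:
  mean(A) = (2 + 7 + 4 + 8 + 8) / 5 = 29/5 = 5.8
  mean(B) = (2 + 1 + 6 + 8 + 2) / 5 = 19/5 = 3.8

Step 2 — sample variances and covariances s[i,j] = (1/(n-1)) · Σ_k (x_{k,i} - mean_i) · (x_{k,j} - mean_j), with n-1 = 4:
  s[A,A] = ((-3.8)·(-3.8) + (1.2)·(1.2) + (-1.8)·(-1.8) + (2.2)·(2.2) + (2.2)·(2.2)) / 4 = 28.8/4 = 7.2
  s[A,B] = ((-3.8)·(-1.8) + (1.2)·(-2.8) + (-1.8)·(2.2) + (2.2)·(4.2) + (2.2)·(-1.8)) / 4 = 4.8/4 = 1.2
  s[B,B] = ((-1.8)·(-1.8) + (-2.8)·(-2.8) + (2.2)·(2.2) + (4.2)·(4.2) + (-1.8)·(-1.8)) / 4 = 36.8/4 = 9.2
  Sample standard deviations s_i = √(s[i,i]):
  s(A) = √(7.2) = 2.6833
  s(B) = √(9.2) = 3.0332

Step 3 — r_{ij} = s_{ij} / (s_i · s_j):
  r[A,A] = 1 (diagonal).
  r[A,B] = 1.2 / (2.6833 · 3.0332) = 1.2 / 8.1388 = 0.1474
  r[B,B] = 1 (diagonal).

R is symmetric with unit diagonal. Assembling:

R = [[1, 0.1474],
 [0.1474, 1]]


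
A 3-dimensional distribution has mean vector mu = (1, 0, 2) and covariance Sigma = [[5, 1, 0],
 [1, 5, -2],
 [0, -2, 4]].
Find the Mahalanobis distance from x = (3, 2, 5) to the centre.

Step 1 — centre the observation: (x - mu) = (2, 2, 3).

Step 2 — invert Sigma (cofactor / det for 3×3, or solve directly):
  Sigma^{-1} = [[0.2105, -0.0526, -0.0263],
 [-0.0526, 0.2632, 0.1316],
 [-0.0263, 0.1316, 0.3158]].

Step 3 — form the quadratic (x - mu)^T · Sigma^{-1} · (x - mu):
  Sigma^{-1} · (x - mu) = (0.2368, 0.8158, 1.1579).
  (x - mu)^T · [Sigma^{-1} · (x - mu)] = (2)·(0.2368) + (2)·(0.8158) + (3)·(1.1579) = 5.5789.

Step 4 — take square root: d = √(5.5789) ≈ 2.362.

d(x, mu) = √(5.5789) ≈ 2.362


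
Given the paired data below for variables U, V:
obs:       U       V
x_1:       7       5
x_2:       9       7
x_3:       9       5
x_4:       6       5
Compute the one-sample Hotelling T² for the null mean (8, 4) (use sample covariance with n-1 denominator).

Step 1 — sample mean vector:
  mean(U) = (7 + 9 + 9 + 6) / 4 = 31/4 = 7.75
  mean(V) = (5 + 7 + 5 + 5) / 4 = 22/4 = 5.5
  x̄ = (7.75, 5.5),  deviation x̄ - mu_0 = (7.75, 5.5) - (8, 4) = (-0.25, 1.5).

Step 2 — sample covariance matrix, S[i,j] = (1/(n-1)) · Σ_k (x_{k,i} - mean_i) · (x_{k,j} - mean_j), divisor n-1 = 3:
  S[U,U] = ((-0.75)·(-0.75) + (1.25)·(1.25) + (1.25)·(1.25) + (-1.75)·(-1.75)) / 3 = 6.75/3 = 2.25
  S[U,V] = ((-0.75)·(-0.5) + (1.25)·(1.5) + (1.25)·(-0.5) + (-1.75)·(-0.5)) / 3 = 2.5/3 = 0.8333
  S[V,V] = ((-0.5)·(-0.5) + (1.5)·(1.5) + (-0.5)·(-0.5) + (-0.5)·(-0.5)) / 3 = 3/3 = 1
  S = [[2.25, 0.8333],
 [0.8333, 1]].

Step 3 — invert S. det(S) = 2.25·1 - (0.8333)² = 1.5556.
  S^{-1} = (1/det) · [[d, -b], [-b, a]] = [[0.6429, -0.5357],
 [-0.5357, 1.4464]].

Step 4 — quadratic form (x̄ - mu_0)^T · S^{-1} · (x̄ - mu_0):
  S^{-1} · (x̄ - mu_0) = (-0.9643, 2.3036),
  (x̄ - mu_0)^T · [...] = (-0.25)·(-0.9643) + (1.5)·(2.3036) = 3.6964.

Step 5 — scale by n: T² = 4 · 3.6964 = 14.7857.

T² ≈ 14.7857


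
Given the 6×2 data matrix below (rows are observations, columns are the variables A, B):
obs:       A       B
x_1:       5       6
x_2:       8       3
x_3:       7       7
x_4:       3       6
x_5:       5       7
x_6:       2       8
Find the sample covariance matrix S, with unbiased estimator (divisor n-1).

Step 1 — column means:
  mean(A) = (5 + 8 + 7 + 3 + 5 + 2) / 6 = 30/6 = 5
  mean(B) = (6 + 3 + 7 + 6 + 7 + 8) / 6 = 37/6 = 6.1667

Step 2 — sample covariance S[i,j] = (1/(n-1)) · Σ_k (x_{k,i} - mean_i) · (x_{k,j} - mean_j), with n-1 = 5.
  S[A,A] = ((0)·(0) + (3)·(3) + (2)·(2) + (-2)·(-2) + (0)·(0) + (-3)·(-3)) / 5 = 26/5 = 5.2
  S[A,B] = ((0)·(-0.1667) + (3)·(-3.1667) + (2)·(0.8333) + (-2)·(-0.1667) + (0)·(0.8333) + (-3)·(1.8333)) / 5 = -13/5 = -2.6
  S[B,B] = ((-0.1667)·(-0.1667) + (-3.1667)·(-3.1667) + (0.8333)·(0.8333) + (-0.1667)·(-0.1667) + (0.8333)·(0.8333) + (1.8333)·(1.8333)) / 5 = 14.8333/5 = 2.9667

S is symmetric (S[j,i] = S[i,j]). Assembling:

S = [[5.2, -2.6],
 [-2.6, 2.9667]]


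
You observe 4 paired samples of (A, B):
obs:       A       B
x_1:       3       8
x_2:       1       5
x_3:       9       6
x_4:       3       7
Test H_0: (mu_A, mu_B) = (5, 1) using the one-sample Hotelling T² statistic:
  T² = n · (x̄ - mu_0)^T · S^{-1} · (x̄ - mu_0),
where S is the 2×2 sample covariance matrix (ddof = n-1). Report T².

Step 1 — sample mean vector:
  mean(A) = (3 + 1 + 9 + 3) / 4 = 16/4 = 4
  mean(B) = (8 + 5 + 6 + 7) / 4 = 26/4 = 6.5
  x̄ = (4, 6.5),  deviation x̄ - mu_0 = (4, 6.5) - (5, 1) = (-1, 5.5).

Step 2 — sample covariance matrix, S[i,j] = (1/(n-1)) · Σ_k (x_{k,i} - mean_i) · (x_{k,j} - mean_j), divisor n-1 = 3:
  S[A,A] = ((-1)·(-1) + (-3)·(-3) + (5)·(5) + (-1)·(-1)) / 3 = 36/3 = 12
  S[A,B] = ((-1)·(1.5) + (-3)·(-1.5) + (5)·(-0.5) + (-1)·(0.5)) / 3 = 0/3 = 0
  S[B,B] = ((1.5)·(1.5) + (-1.5)·(-1.5) + (-0.5)·(-0.5) + (0.5)·(0.5)) / 3 = 5/3 = 1.6667
  S = [[12, 0],
 [0, 1.6667]].

Step 3 — invert S. det(S) = 12·1.6667 - (0)² = 20.
  S^{-1} = (1/det) · [[d, -b], [-b, a]] = [[0.0833, 0],
 [0, 0.6]].

Step 4 — quadratic form (x̄ - mu_0)^T · S^{-1} · (x̄ - mu_0):
  S^{-1} · (x̄ - mu_0) = (-0.0833, 3.3),
  (x̄ - mu_0)^T · [...] = (-1)·(-0.0833) + (5.5)·(3.3) = 18.2333.

Step 5 — scale by n: T² = 4 · 18.2333 = 72.9333.

T² ≈ 72.9333


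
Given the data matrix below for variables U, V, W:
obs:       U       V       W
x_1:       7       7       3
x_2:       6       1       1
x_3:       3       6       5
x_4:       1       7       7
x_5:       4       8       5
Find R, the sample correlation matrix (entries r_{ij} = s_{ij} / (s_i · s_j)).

Step 1 — column means:
  mean(U) = (7 + 6 + 3 + 1 + 4) / 5 = 21/5 = 4.2
  mean(V) = (7 + 1 + 6 + 7 + 8) / 5 = 29/5 = 5.8
  mean(W) = (3 + 1 + 5 + 7 + 5) / 5 = 21/5 = 4.2

Step 2 — sample variances and covariances s[i,j] = (1/(n-1)) · Σ_k (x_{k,i} - mean_i) · (x_{k,j} - mean_j), with n-1 = 4:
  s[U,U] = ((2.8)·(2.8) + (1.8)·(1.8) + (-1.2)·(-1.2) + (-3.2)·(-3.2) + (-0.2)·(-0.2)) / 4 = 22.8/4 = 5.7
  s[U,V] = ((2.8)·(1.2) + (1.8)·(-4.8) + (-1.2)·(0.2) + (-3.2)·(1.2) + (-0.2)·(2.2)) / 4 = -9.8/4 = -2.45
  s[U,W] = ((2.8)·(-1.2) + (1.8)·(-3.2) + (-1.2)·(0.8) + (-3.2)·(2.8) + (-0.2)·(0.8)) / 4 = -19.2/4 = -4.8
  s[V,V] = ((1.2)·(1.2) + (-4.8)·(-4.8) + (0.2)·(0.2) + (1.2)·(1.2) + (2.2)·(2.2)) / 4 = 30.8/4 = 7.7
  s[V,W] = ((1.2)·(-1.2) + (-4.8)·(-3.2) + (0.2)·(0.8) + (1.2)·(2.8) + (2.2)·(0.8)) / 4 = 19.2/4 = 4.8
  s[W,W] = ((-1.2)·(-1.2) + (-3.2)·(-3.2) + (0.8)·(0.8) + (2.8)·(2.8) + (0.8)·(0.8)) / 4 = 20.8/4 = 5.2
  Sample standard deviations s_i = √(s[i,i]):
  s(U) = √(5.7) = 2.3875
  s(V) = √(7.7) = 2.7749
  s(W) = √(5.2) = 2.2804

Step 3 — r_{ij} = s_{ij} / (s_i · s_j):
  r[U,U] = 1 (diagonal).
  r[U,V] = -2.45 / (2.3875 · 2.7749) = -2.45 / 6.625 = -0.3698
  r[U,W] = -4.8 / (2.3875 · 2.2804) = -4.8 / 5.4443 = -0.8817
  r[V,V] = 1 (diagonal).
  r[V,W] = 4.8 / (2.7749 · 2.2804) = 4.8 / 6.3277 = 0.7586
  r[W,W] = 1 (diagonal).

R is symmetric with unit diagonal. Assembling:

R = [[1, -0.3698, -0.8817],
 [-0.3698, 1, 0.7586],
 [-0.8817, 0.7586, 1]]


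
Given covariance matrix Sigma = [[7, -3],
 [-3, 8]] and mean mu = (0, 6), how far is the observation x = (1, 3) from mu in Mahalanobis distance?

Step 1 — centre the observation: (x - mu) = (1, -3).

Step 2 — invert Sigma. det(Sigma) = 7·8 - (-3)² = 47.
  Sigma^{-1} = (1/det) · [[d, -b], [-b, a]] = [[0.1702, 0.0638],
 [0.0638, 0.1489]].

Step 3 — form the quadratic (x - mu)^T · Sigma^{-1} · (x - mu):
  Sigma^{-1} · (x - mu) = (-0.0213, -0.383).
  (x - mu)^T · [Sigma^{-1} · (x - mu)] = (1)·(-0.0213) + (-3)·(-0.383) = 1.1277.

Step 4 — take square root: d = √(1.1277) ≈ 1.0619.

d(x, mu) = √(1.1277) ≈ 1.0619


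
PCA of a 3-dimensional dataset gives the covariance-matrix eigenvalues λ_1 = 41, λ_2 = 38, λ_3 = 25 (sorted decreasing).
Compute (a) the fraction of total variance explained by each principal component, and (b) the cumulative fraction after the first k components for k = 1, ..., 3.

Step 1 — total variance = trace(Sigma) = Σ λ_i = 41 + 38 + 25 = 104.

Step 2 — fraction explained by component i = λ_i / Σ λ:
  PC1: 41/104 = 0.3942
  PC2: 38/104 = 0.3654
  PC3: 25/104 = 0.2404

Step 3 — cumulative fraction after k components = (λ_1 + ... + λ_k) / Σ λ:
  k = 1: 41/104 = 0.3942
  k = 2: (41 + 38)/104 = 79/104 = 0.7596
  k = 3: (41 + 38 + 25)/104 = 104/104 = 1

Summary (fraction, with percent):

explained: PC1 0.3942 (39.42%), PC2 0.3654 (36.54%), PC3 0.2404 (24.04%);  cumulative: 0.3942, 0.7596, 1


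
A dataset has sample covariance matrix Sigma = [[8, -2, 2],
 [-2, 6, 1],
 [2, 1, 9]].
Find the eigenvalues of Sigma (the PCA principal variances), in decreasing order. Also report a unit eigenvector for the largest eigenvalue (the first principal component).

Step 1 — characteristic polynomial p(λ) = det(λI - Sigma) = λ³ - tr·λ² + c_1·λ - det, where tr = trace, c_1 = sum of the principal 2×2 minors, det = det(Sigma):
  tr = 8 + 6 + 9 = 23,
  c_1 = (8·6 - (-2)²) + (8·9 - (2)²) + (6·9 - (1)²) = 44 + 68 + 53 = 165,
  det = 8·(6·9 - (1)²) - (-2)·((-2)·9 - (1)·(2)) + (2)·((-2)·(1) - 6·(2)) = 8·(53) - (-2)·(-20) + (2)·(-14) = 356.
  So p(λ) = λ³ - 23λ² + 165λ - 356.
Step 2 — look for an integer root (rational root theorem: any rational root is an integer divisor of 356). Testing λ = 4:
  p(4) = 64 - 368 + 660 - 356 = 0  ✓
  Dividing out (λ - 4): p(λ) = (λ - 4)(λ² - 19λ + 89).
Step 3 — remaining eigenvalues from the quadratic λ² - 19λ + 89 = 0:
  Δ = 19² - 4·89 = 361 - 356 = 5,  λ = (19 ± √5)/2 = (19 ± 2.2361)/2 ≈ 10.618 or 8.382.
  Sorted: λ_1 = 10.618,  λ_2 = 8.382,  λ_3 = 4  (check: sum = 23 = tr ✓).

Step 4 — unit eigenvector for λ_1 ≈ 10.618: v spans the null space of (Sigma - λ_1 I), whose rows are
  r_1 = (-2.618, -2, 2),  r_2 = (-2, -4.618, 1),  r_3 = (2, 1, -1.618).
  v is orthogonal to every row, so take v ∝ r_1 × r_2 = ((-2)·(1) - (2)·(-4.618), (2)·(-2) - (-2.618)·(1), (-2.618)·(-4.618) - (-2)·(-2)) ≈ (7.2361, -1.382, 8.0902).
  Let u = (7.2361, -1.382, 8.0902).
  ||u|| = √((7.2361)² + (-1.382)² + (8.0902)²) = √(119.7214) ≈ 10.9417,  v_1 = u/||u|| ≈ (0.6613, -0.1263, 0.7394) (||v_1|| = 1).

λ_1 = 10.618,  λ_2 = 8.382,  λ_3 = 4;  v_1 ≈ (0.6613, -0.1263, 0.7394)


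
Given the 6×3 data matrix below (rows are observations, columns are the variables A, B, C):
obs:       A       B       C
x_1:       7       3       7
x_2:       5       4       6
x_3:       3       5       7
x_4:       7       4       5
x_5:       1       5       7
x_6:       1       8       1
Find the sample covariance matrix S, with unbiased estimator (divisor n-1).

Step 1 — column means:
  mean(A) = (7 + 5 + 3 + 7 + 1 + 1) / 6 = 24/6 = 4
  mean(B) = (3 + 4 + 5 + 4 + 5 + 8) / 6 = 29/6 = 4.8333
  mean(C) = (7 + 6 + 7 + 5 + 7 + 1) / 6 = 33/6 = 5.5

Step 2 — sample covariance S[i,j] = (1/(n-1)) · Σ_k (x_{k,i} - mean_i) · (x_{k,j} - mean_j), with n-1 = 5.
  S[A,A] = ((3)·(3) + (1)·(1) + (-1)·(-1) + (3)·(3) + (-3)·(-3) + (-3)·(-3)) / 5 = 38/5 = 7.6
  S[A,B] = ((3)·(-1.8333) + (1)·(-0.8333) + (-1)·(0.1667) + (3)·(-0.8333) + (-3)·(0.1667) + (-3)·(3.1667)) / 5 = -19/5 = -3.8
  S[A,C] = ((3)·(1.5) + (1)·(0.5) + (-1)·(1.5) + (3)·(-0.5) + (-3)·(1.5) + (-3)·(-4.5)) / 5 = 11/5 = 2.2
  S[B,B] = ((-1.8333)·(-1.8333) + (-0.8333)·(-0.8333) + (0.1667)·(0.1667) + (-0.8333)·(-0.8333) + (0.1667)·(0.1667) + (3.1667)·(3.1667)) / 5 = 14.8333/5 = 2.9667
  S[B,C] = ((-1.8333)·(1.5) + (-0.8333)·(0.5) + (0.1667)·(1.5) + (-0.8333)·(-0.5) + (0.1667)·(1.5) + (3.1667)·(-4.5)) / 5 = -16.5/5 = -3.3
  S[C,C] = ((1.5)·(1.5) + (0.5)·(0.5) + (1.5)·(1.5) + (-0.5)·(-0.5) + (1.5)·(1.5) + (-4.5)·(-4.5)) / 5 = 27.5/5 = 5.5

S is symmetric (S[j,i] = S[i,j]). Assembling:

S = [[7.6, -3.8, 2.2],
 [-3.8, 2.9667, -3.3],
 [2.2, -3.3, 5.5]]


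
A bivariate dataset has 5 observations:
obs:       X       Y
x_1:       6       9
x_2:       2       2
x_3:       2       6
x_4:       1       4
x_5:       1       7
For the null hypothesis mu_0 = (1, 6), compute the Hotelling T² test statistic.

Step 1 — sample mean vector:
  mean(X) = (6 + 2 + 2 + 1 + 1) / 5 = 12/5 = 2.4
  mean(Y) = (9 + 2 + 6 + 4 + 7) / 5 = 28/5 = 5.6
  x̄ = (2.4, 5.6),  deviation x̄ - mu_0 = (2.4, 5.6) - (1, 6) = (1.4, -0.4).

Step 2 — sample covariance matrix, S[i,j] = (1/(n-1)) · Σ_k (x_{k,i} - mean_i) · (x_{k,j} - mean_j), divisor n-1 = 4:
  S[X,X] = ((3.6)·(3.6) + (-0.4)·(-0.4) + (-0.4)·(-0.4) + (-1.4)·(-1.4) + (-1.4)·(-1.4)) / 4 = 17.2/4 = 4.3
  S[X,Y] = ((3.6)·(3.4) + (-0.4)·(-3.6) + (-0.4)·(0.4) + (-1.4)·(-1.6) + (-1.4)·(1.4)) / 4 = 13.8/4 = 3.45
  S[Y,Y] = ((3.4)·(3.4) + (-3.6)·(-3.6) + (0.4)·(0.4) + (-1.6)·(-1.6) + (1.4)·(1.4)) / 4 = 29.2/4 = 7.3
  S = [[4.3, 3.45],
 [3.45, 7.3]].

Step 3 — invert S. det(S) = 4.3·7.3 - (3.45)² = 19.4875.
  S^{-1} = (1/det) · [[d, -b], [-b, a]] = [[0.3746, -0.177],
 [-0.177, 0.2207]].

Step 4 — quadratic form (x̄ - mu_0)^T · S^{-1} · (x̄ - mu_0):
  S^{-1} · (x̄ - mu_0) = (0.5953, -0.3361),
  (x̄ - mu_0)^T · [...] = (1.4)·(0.5953) + (-0.4)·(-0.3361) = 0.9678.

Step 5 — scale by n: T² = 5 · 0.9678 = 4.839.

T² ≈ 4.839


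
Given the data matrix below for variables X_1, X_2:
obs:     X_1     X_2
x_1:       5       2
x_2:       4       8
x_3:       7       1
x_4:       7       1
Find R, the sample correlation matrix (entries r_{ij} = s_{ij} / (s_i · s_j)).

Step 1 — column means:
  mean(X_1) = (5 + 4 + 7 + 7) / 4 = 23/4 = 5.75
  mean(X_2) = (2 + 8 + 1 + 1) / 4 = 12/4 = 3

Step 2 — sample variances and covariances s[i,j] = (1/(n-1)) · Σ_k (x_{k,i} - mean_i) · (x_{k,j} - mean_j), with n-1 = 3:
  s[X_1,X_1] = ((-0.75)·(-0.75) + (-1.75)·(-1.75) + (1.25)·(1.25) + (1.25)·(1.25)) / 3 = 6.75/3 = 2.25
  s[X_1,X_2] = ((-0.75)·(-1) + (-1.75)·(5) + (1.25)·(-2) + (1.25)·(-2)) / 3 = -13/3 = -4.3333
  s[X_2,X_2] = ((-1)·(-1) + (5)·(5) + (-2)·(-2) + (-2)·(-2)) / 3 = 34/3 = 11.3333
  Sample standard deviations s_i = √(s[i,i]):
  s(X_1) = √(2.25) = 1.5
  s(X_2) = √(11.3333) = 3.3665

Step 3 — r_{ij} = s_{ij} / (s_i · s_j):
  r[X_1,X_1] = 1 (diagonal).
  r[X_1,X_2] = -4.3333 / (1.5 · 3.3665) = -4.3333 / 5.0498 = -0.8581
  r[X_2,X_2] = 1 (diagonal).

R is symmetric with unit diagonal. Assembling:

R = [[1, -0.8581],
 [-0.8581, 1]]


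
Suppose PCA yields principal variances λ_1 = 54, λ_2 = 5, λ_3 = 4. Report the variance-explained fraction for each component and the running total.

Step 1 — total variance = trace(Sigma) = Σ λ_i = 54 + 5 + 4 = 63.

Step 2 — fraction explained by component i = λ_i / Σ λ:
  PC1: 54/63 = 0.8571
  PC2: 5/63 = 0.0794
  PC3: 4/63 = 0.0635

Step 3 — cumulative fraction after k components = (λ_1 + ... + λ_k) / Σ λ:
  k = 1: 54/63 = 0.8571
  k = 2: (54 + 5)/63 = 59/63 = 0.9365
  k = 3: (54 + 5 + 4)/63 = 63/63 = 1

Summary (fraction, with percent):

explained: PC1 0.8571 (85.71%), PC2 0.0794 (7.94%), PC3 0.0635 (6.35%);  cumulative: 0.8571, 0.9365, 1


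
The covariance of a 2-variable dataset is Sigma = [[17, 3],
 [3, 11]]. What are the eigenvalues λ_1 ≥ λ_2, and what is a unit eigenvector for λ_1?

Step 1 — characteristic polynomial of 2×2 Sigma:
  det(Sigma - λI) = λ² - trace · λ + det = 0.
  trace = 17 + 11 = 28, det = 17·11 - (3)² = 178.
Step 2 — discriminant:
  Δ = trace² - 4·det = 784 - 712 = 72.
Step 3 — eigenvalues:
  λ = (trace ± √Δ)/2 = (28 ± 8.4853)/2,
  λ_1 = 18.2426,  λ_2 = 9.7574.

Step 4 — unit eigenvector for λ_1: solve (Sigma - λ_1 I)v = 0. First row:
  (17 - 18.2426)·v_x + (3)·v_y = 0, i.e. (-1.2426)·v_x + (3)·v_y = 0,
  so v ∝ (b, λ_1 - a) = (3, 1.2426) = u.
  ||u|| = √((3)² + (1.2426)²) = √(10.5442) ≈ 3.2472,
  v_1 = u/||u|| ≈ (0.9239, 0.3827) (||v_1|| = 1).

λ_1 = 18.2426,  λ_2 = 9.7574;  v_1 ≈ (0.9239, 0.3827)


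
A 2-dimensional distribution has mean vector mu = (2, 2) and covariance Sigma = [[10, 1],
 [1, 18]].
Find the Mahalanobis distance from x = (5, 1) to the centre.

Step 1 — centre the observation: (x - mu) = (3, -1).

Step 2 — invert Sigma. det(Sigma) = 10·18 - (1)² = 179.
  Sigma^{-1} = (1/det) · [[d, -b], [-b, a]] = [[0.1006, -0.0056],
 [-0.0056, 0.0559]].

Step 3 — form the quadratic (x - mu)^T · Sigma^{-1} · (x - mu):
  Sigma^{-1} · (x - mu) = (0.3073, -0.0726).
  (x - mu)^T · [Sigma^{-1} · (x - mu)] = (3)·(0.3073) + (-1)·(-0.0726) = 0.9944.

Step 4 — take square root: d = √(0.9944) ≈ 0.9972.

d(x, mu) = √(0.9944) ≈ 0.9972


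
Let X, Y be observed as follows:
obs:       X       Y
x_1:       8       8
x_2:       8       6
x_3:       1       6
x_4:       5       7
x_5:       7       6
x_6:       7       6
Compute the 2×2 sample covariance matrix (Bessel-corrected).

Step 1 — column means:
  mean(X) = (8 + 8 + 1 + 5 + 7 + 7) / 6 = 36/6 = 6
  mean(Y) = (8 + 6 + 6 + 7 + 6 + 6) / 6 = 39/6 = 6.5

Step 2 — sample covariance S[i,j] = (1/(n-1)) · Σ_k (x_{k,i} - mean_i) · (x_{k,j} - mean_j), with n-1 = 5.
  S[X,X] = ((2)·(2) + (2)·(2) + (-5)·(-5) + (-1)·(-1) + (1)·(1) + (1)·(1)) / 5 = 36/5 = 7.2
  S[X,Y] = ((2)·(1.5) + (2)·(-0.5) + (-5)·(-0.5) + (-1)·(0.5) + (1)·(-0.5) + (1)·(-0.5)) / 5 = 3/5 = 0.6
  S[Y,Y] = ((1.5)·(1.5) + (-0.5)·(-0.5) + (-0.5)·(-0.5) + (0.5)·(0.5) + (-0.5)·(-0.5) + (-0.5)·(-0.5)) / 5 = 3.5/5 = 0.7

S is symmetric (S[j,i] = S[i,j]). Assembling:

S = [[7.2, 0.6],
 [0.6, 0.7]]


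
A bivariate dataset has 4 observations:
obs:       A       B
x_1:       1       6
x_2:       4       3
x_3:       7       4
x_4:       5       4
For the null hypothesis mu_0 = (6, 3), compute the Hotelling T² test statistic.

Step 1 — sample mean vector:
  mean(A) = (1 + 4 + 7 + 5) / 4 = 17/4 = 4.25
  mean(B) = (6 + 3 + 4 + 4) / 4 = 17/4 = 4.25
  x̄ = (4.25, 4.25),  deviation x̄ - mu_0 = (4.25, 4.25) - (6, 3) = (-1.75, 1.25).

Step 2 — sample covariance matrix, S[i,j] = (1/(n-1)) · Σ_k (x_{k,i} - mean_i) · (x_{k,j} - mean_j), divisor n-1 = 3:
  S[A,A] = ((-3.25)·(-3.25) + (-0.25)·(-0.25) + (2.75)·(2.75) + (0.75)·(0.75)) / 3 = 18.75/3 = 6.25
  S[A,B] = ((-3.25)·(1.75) + (-0.25)·(-1.25) + (2.75)·(-0.25) + (0.75)·(-0.25)) / 3 = -6.25/3 = -2.0833
  S[B,B] = ((1.75)·(1.75) + (-1.25)·(-1.25) + (-0.25)·(-0.25) + (-0.25)·(-0.25)) / 3 = 4.75/3 = 1.5833
  S = [[6.25, -2.0833],
 [-2.0833, 1.5833]].

Step 3 — invert S. det(S) = 6.25·1.5833 - (-2.0833)² = 5.5556.
  S^{-1} = (1/det) · [[d, -b], [-b, a]] = [[0.285, 0.375],
 [0.375, 1.125]].

Step 4 — quadratic form (x̄ - mu_0)^T · S^{-1} · (x̄ - mu_0):
  S^{-1} · (x̄ - mu_0) = (-0.03, 0.75),
  (x̄ - mu_0)^T · [...] = (-1.75)·(-0.03) + (1.25)·(0.75) = 0.99.

Step 5 — scale by n: T² = 4 · 0.99 = 3.96.

T² ≈ 3.96


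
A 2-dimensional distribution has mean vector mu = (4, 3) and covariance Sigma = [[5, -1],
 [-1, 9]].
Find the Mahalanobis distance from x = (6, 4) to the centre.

Step 1 — centre the observation: (x - mu) = (2, 1).

Step 2 — invert Sigma. det(Sigma) = 5·9 - (-1)² = 44.
  Sigma^{-1} = (1/det) · [[d, -b], [-b, a]] = [[0.2045, 0.0227],
 [0.0227, 0.1136]].

Step 3 — form the quadratic (x - mu)^T · Sigma^{-1} · (x - mu):
  Sigma^{-1} · (x - mu) = (0.4318, 0.1591).
  (x - mu)^T · [Sigma^{-1} · (x - mu)] = (2)·(0.4318) + (1)·(0.1591) = 1.0227.

Step 4 — take square root: d = √(1.0227) ≈ 1.0113.

d(x, mu) = √(1.0227) ≈ 1.0113


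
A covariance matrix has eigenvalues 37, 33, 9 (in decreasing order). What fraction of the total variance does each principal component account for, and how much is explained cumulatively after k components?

Step 1 — total variance = trace(Sigma) = Σ λ_i = 37 + 33 + 9 = 79.

Step 2 — fraction explained by component i = λ_i / Σ λ:
  PC1: 37/79 = 0.4684
  PC2: 33/79 = 0.4177
  PC3: 9/79 = 0.1139

Step 3 — cumulative fraction after k components = (λ_1 + ... + λ_k) / Σ λ:
  k = 1: 37/79 = 0.4684
  k = 2: (37 + 33)/79 = 70/79 = 0.8861
  k = 3: (37 + 33 + 9)/79 = 79/79 = 1

Summary (fraction, with percent):

explained: PC1 0.4684 (46.84%), PC2 0.4177 (41.77%), PC3 0.1139 (11.39%);  cumulative: 0.4684, 0.8861, 1


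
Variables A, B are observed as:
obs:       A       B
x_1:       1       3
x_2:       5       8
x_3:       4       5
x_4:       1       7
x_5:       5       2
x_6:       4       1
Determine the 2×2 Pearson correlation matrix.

Step 1 — column means:
  mean(A) = (1 + 5 + 4 + 1 + 5 + 4) / 6 = 20/6 = 3.3333
  mean(B) = (3 + 8 + 5 + 7 + 2 + 1) / 6 = 26/6 = 4.3333

Step 2 — sample variances and covariances s[i,j] = (1/(n-1)) · Σ_k (x_{k,i} - mean_i) · (x_{k,j} - mean_j), with n-1 = 5:
  s[A,A] = ((-2.3333)·(-2.3333) + (1.6667)·(1.6667) + (0.6667)·(0.6667) + (-2.3333)·(-2.3333) + (1.6667)·(1.6667) + (0.6667)·(0.6667)) / 5 = 17.3333/5 = 3.4667
  s[A,B] = ((-2.3333)·(-1.3333) + (1.6667)·(3.6667) + (0.6667)·(0.6667) + (-2.3333)·(2.6667) + (1.6667)·(-2.3333) + (0.6667)·(-3.3333)) / 5 = -2.6667/5 = -0.5333
  s[B,B] = ((-1.3333)·(-1.3333) + (3.6667)·(3.6667) + (0.6667)·(0.6667) + (2.6667)·(2.6667) + (-2.3333)·(-2.3333) + (-3.3333)·(-3.3333)) / 5 = 39.3333/5 = 7.8667
  Sample standard deviations s_i = √(s[i,i]):
  s(A) = √(3.4667) = 1.8619
  s(B) = √(7.8667) = 2.8048

Step 3 — r_{ij} = s_{ij} / (s_i · s_j):
  r[A,A] = 1 (diagonal).
  r[A,B] = -0.5333 / (1.8619 · 2.8048) = -0.5333 / 5.2222 = -0.1021
  r[B,B] = 1 (diagonal).

R is symmetric with unit diagonal. Assembling:

R = [[1, -0.1021],
 [-0.1021, 1]]


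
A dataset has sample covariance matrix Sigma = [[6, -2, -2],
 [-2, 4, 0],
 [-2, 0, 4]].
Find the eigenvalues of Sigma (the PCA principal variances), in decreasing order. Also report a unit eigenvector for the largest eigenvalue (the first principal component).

Step 1 — characteristic polynomial p(λ) = det(λI - Sigma) = λ³ - tr·λ² + c_1·λ - det, where tr = trace, c_1 = sum of the principal 2×2 minors, det = det(Sigma):
  tr = 6 + 4 + 4 = 14,
  c_1 = (6·4 - (-2)²) + (6·4 - (-2)²) + (4·4 - (0)²) = 20 + 20 + 16 = 56,
  det = 6·(4·4 - (0)²) - (-2)·((-2)·4 - (0)·(-2)) + (-2)·((-2)·(0) - 4·(-2)) = 6·(16) - (-2)·(-8) + (-2)·(8) = 64.
  So p(λ) = λ³ - 14λ² + 56λ - 64.
Step 2 — look for an integer root (rational root theorem: any rational root is an integer divisor of 64). Testing λ = 2:
  p(2) = 8 - 56 + 112 - 64 = 0  ✓
  Dividing out (λ - 2): p(λ) = (λ - 2)(λ² - 12λ + 32).
Step 3 — remaining eigenvalues from the quadratic λ² - 12λ + 32 = 0:
  Δ = 12² - 4·32 = 144 - 128 = 16,  λ = (12 ± √16)/2 = (12 ± 4)/2 = 8 or 4.
  Sorted: λ_1 = 8,  λ_2 = 4,  λ_3 = 2  (check: sum = 14 = tr ✓).

Step 4 — unit eigenvector for λ_1 = 8: v spans the null space of (Sigma - λ_1 I), whose rows are
  r_1 = (-2, -2, -2),  r_2 = (-2, -4, 0),  r_3 = (-2, 0, -4).
  v is orthogonal to every row, so take v ∝ r_1 × r_2 = ((-2)·(0) - (-2)·(-4), (-2)·(-2) - (-2)·(0), (-2)·(-4) - (-2)·(-2)) = (-8, 4, 4).
  Rescale (divide by 4; multiply by -1 so the first nonzero entry is positive): u = (2, -1, -1).
  ||u|| = √((2)² + (-1)² + (-1)²) = √(6) ≈ 2.4495,  v_1 = u/||u|| ≈ (0.8165, -0.4082, -0.4082) (||v_1|| = 1).

λ_1 = 8,  λ_2 = 4,  λ_3 = 2;  v_1 ≈ (0.8165, -0.4082, -0.4082)


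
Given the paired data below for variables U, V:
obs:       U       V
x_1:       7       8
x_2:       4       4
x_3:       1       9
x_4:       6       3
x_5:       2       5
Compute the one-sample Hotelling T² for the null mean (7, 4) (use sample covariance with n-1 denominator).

Step 1 — sample mean vector:
  mean(U) = (7 + 4 + 1 + 6 + 2) / 5 = 20/5 = 4
  mean(V) = (8 + 4 + 9 + 3 + 5) / 5 = 29/5 = 5.8
  x̄ = (4, 5.8),  deviation x̄ - mu_0 = (4, 5.8) - (7, 4) = (-3, 1.8).

Step 2 — sample covariance matrix, S[i,j] = (1/(n-1)) · Σ_k (x_{k,i} - mean_i) · (x_{k,j} - mean_j), divisor n-1 = 4:
  S[U,U] = ((3)·(3) + (0)·(0) + (-3)·(-3) + (2)·(2) + (-2)·(-2)) / 4 = 26/4 = 6.5
  S[U,V] = ((3)·(2.2) + (0)·(-1.8) + (-3)·(3.2) + (2)·(-2.8) + (-2)·(-0.8)) / 4 = -7/4 = -1.75
  S[V,V] = ((2.2)·(2.2) + (-1.8)·(-1.8) + (3.2)·(3.2) + (-2.8)·(-2.8) + (-0.8)·(-0.8)) / 4 = 26.8/4 = 6.7
  S = [[6.5, -1.75],
 [-1.75, 6.7]].

Step 3 — invert S. det(S) = 6.5·6.7 - (-1.75)² = 40.4875.
  S^{-1} = (1/det) · [[d, -b], [-b, a]] = [[0.1655, 0.0432],
 [0.0432, 0.1605]].

Step 4 — quadratic form (x̄ - mu_0)^T · S^{-1} · (x̄ - mu_0):
  S^{-1} · (x̄ - mu_0) = (-0.4186, 0.1593),
  (x̄ - mu_0)^T · [...] = (-3)·(-0.4186) + (1.8)·(0.1593) = 1.5427.

Step 5 — scale by n: T² = 5 · 1.5427 = 7.7135.

T² ≈ 7.7135


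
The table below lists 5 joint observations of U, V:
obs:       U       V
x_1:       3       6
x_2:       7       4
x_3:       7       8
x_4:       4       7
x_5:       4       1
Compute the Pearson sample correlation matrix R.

Step 1 — column means:
  mean(U) = (3 + 7 + 7 + 4 + 4) / 5 = 25/5 = 5
  mean(V) = (6 + 4 + 8 + 7 + 1) / 5 = 26/5 = 5.2

Step 2 — sample variances and covariances s[i,j] = (1/(n-1)) · Σ_k (x_{k,i} - mean_i) · (x_{k,j} - mean_j), with n-1 = 4:
  s[U,U] = ((-2)·(-2) + (2)·(2) + (2)·(2) + (-1)·(-1) + (-1)·(-1)) / 4 = 14/4 = 3.5
  s[U,V] = ((-2)·(0.8) + (2)·(-1.2) + (2)·(2.8) + (-1)·(1.8) + (-1)·(-4.2)) / 4 = 4/4 = 1
  s[V,V] = ((0.8)·(0.8) + (-1.2)·(-1.2) + (2.8)·(2.8) + (1.8)·(1.8) + (-4.2)·(-4.2)) / 4 = 30.8/4 = 7.7
  Sample standard deviations s_i = √(s[i,i]):
  s(U) = √(3.5) = 1.8708
  s(V) = √(7.7) = 2.7749

Step 3 — r_{ij} = s_{ij} / (s_i · s_j):
  r[U,U] = 1 (diagonal).
  r[U,V] = 1 / (1.8708 · 2.7749) = 1 / 5.1913 = 0.1926
  r[V,V] = 1 (diagonal).

R is symmetric with unit diagonal. Assembling:

R = [[1, 0.1926],
 [0.1926, 1]]


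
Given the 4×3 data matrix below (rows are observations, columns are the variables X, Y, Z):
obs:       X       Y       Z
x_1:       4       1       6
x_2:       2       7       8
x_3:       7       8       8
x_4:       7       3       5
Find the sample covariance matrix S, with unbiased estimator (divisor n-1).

Step 1 — column means:
  mean(X) = (4 + 2 + 7 + 7) / 4 = 20/4 = 5
  mean(Y) = (1 + 7 + 8 + 3) / 4 = 19/4 = 4.75
  mean(Z) = (6 + 8 + 8 + 5) / 4 = 27/4 = 6.75

Step 2 — sample covariance S[i,j] = (1/(n-1)) · Σ_k (x_{k,i} - mean_i) · (x_{k,j} - mean_j), with n-1 = 3.
  S[X,X] = ((-1)·(-1) + (-3)·(-3) + (2)·(2) + (2)·(2)) / 3 = 18/3 = 6
  S[X,Y] = ((-1)·(-3.75) + (-3)·(2.25) + (2)·(3.25) + (2)·(-1.75)) / 3 = 0/3 = 0
  S[X,Z] = ((-1)·(-0.75) + (-3)·(1.25) + (2)·(1.25) + (2)·(-1.75)) / 3 = -4/3 = -1.3333
  S[Y,Y] = ((-3.75)·(-3.75) + (2.25)·(2.25) + (3.25)·(3.25) + (-1.75)·(-1.75)) / 3 = 32.75/3 = 10.9167
  S[Y,Z] = ((-3.75)·(-0.75) + (2.25)·(1.25) + (3.25)·(1.25) + (-1.75)·(-1.75)) / 3 = 12.75/3 = 4.25
  S[Z,Z] = ((-0.75)·(-0.75) + (1.25)·(1.25) + (1.25)·(1.25) + (-1.75)·(-1.75)) / 3 = 6.75/3 = 2.25

S is symmetric (S[j,i] = S[i,j]). Assembling:

S = [[6, 0, -1.3333],
 [0, 10.9167, 4.25],
 [-1.3333, 4.25, 2.25]]


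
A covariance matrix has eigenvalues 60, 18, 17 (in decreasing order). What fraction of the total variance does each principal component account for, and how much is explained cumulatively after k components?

Step 1 — total variance = trace(Sigma) = Σ λ_i = 60 + 18 + 17 = 95.

Step 2 — fraction explained by component i = λ_i / Σ λ:
  PC1: 60/95 = 0.6316
  PC2: 18/95 = 0.1895
  PC3: 17/95 = 0.1789

Step 3 — cumulative fraction after k components = (λ_1 + ... + λ_k) / Σ λ:
  k = 1: 60/95 = 0.6316
  k = 2: (60 + 18)/95 = 78/95 = 0.8211
  k = 3: (60 + 18 + 17)/95 = 95/95 = 1

Summary (fraction, with percent):

explained: PC1 0.6316 (63.16%), PC2 0.1895 (18.95%), PC3 0.1789 (17.89%);  cumulative: 0.6316, 0.8211, 1


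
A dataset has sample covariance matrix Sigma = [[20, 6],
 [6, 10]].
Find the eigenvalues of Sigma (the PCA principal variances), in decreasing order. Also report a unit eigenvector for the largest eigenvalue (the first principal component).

Step 1 — characteristic polynomial of 2×2 Sigma:
  det(Sigma - λI) = λ² - trace · λ + det = 0.
  trace = 20 + 10 = 30, det = 20·10 - (6)² = 164.
Step 2 — discriminant:
  Δ = trace² - 4·det = 900 - 656 = 244.
Step 3 — eigenvalues:
  λ = (trace ± √Δ)/2 = (30 ± 15.6205)/2,
  λ_1 = 22.8102,  λ_2 = 7.1898.

Step 4 — unit eigenvector for λ_1: solve (Sigma - λ_1 I)v = 0. First row:
  (20 - 22.8102)·v_x + (6)·v_y = 0, i.e. (-2.8102)·v_x + (6)·v_y = 0,
  so v ∝ (b, λ_1 - a) = (6, 2.8102) = u.
  ||u|| = √((6)² + (2.8102)²) = √(43.8975) ≈ 6.6255,
  v_1 = u/||u|| ≈ (0.9056, 0.4242) (||v_1|| = 1).

λ_1 = 22.8102,  λ_2 = 7.1898;  v_1 ≈ (0.9056, 0.4242)


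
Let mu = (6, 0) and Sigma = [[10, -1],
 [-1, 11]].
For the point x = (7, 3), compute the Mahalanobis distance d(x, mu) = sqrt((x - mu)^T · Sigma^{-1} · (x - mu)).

Step 1 — centre the observation: (x - mu) = (1, 3).

Step 2 — invert Sigma. det(Sigma) = 10·11 - (-1)² = 109.
  Sigma^{-1} = (1/det) · [[d, -b], [-b, a]] = [[0.1009, 0.0092],
 [0.0092, 0.0917]].

Step 3 — form the quadratic (x - mu)^T · Sigma^{-1} · (x - mu):
  Sigma^{-1} · (x - mu) = (0.1284, 0.2844).
  (x - mu)^T · [Sigma^{-1} · (x - mu)] = (1)·(0.1284) + (3)·(0.2844) = 0.9817.

Step 4 — take square root: d = √(0.9817) ≈ 0.9908.

d(x, mu) = √(0.9817) ≈ 0.9908


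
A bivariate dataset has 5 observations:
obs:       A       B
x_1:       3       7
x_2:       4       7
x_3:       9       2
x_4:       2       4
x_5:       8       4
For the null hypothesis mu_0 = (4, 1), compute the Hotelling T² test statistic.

Step 1 — sample mean vector:
  mean(A) = (3 + 4 + 9 + 2 + 8) / 5 = 26/5 = 5.2
  mean(B) = (7 + 7 + 2 + 4 + 4) / 5 = 24/5 = 4.8
  x̄ = (5.2, 4.8),  deviation x̄ - mu_0 = (5.2, 4.8) - (4, 1) = (1.2, 3.8).

Step 2 — sample covariance matrix, S[i,j] = (1/(n-1)) · Σ_k (x_{k,i} - mean_i) · (x_{k,j} - mean_j), divisor n-1 = 4:
  S[A,A] = ((-2.2)·(-2.2) + (-1.2)·(-1.2) + (3.8)·(3.8) + (-3.2)·(-3.2) + (2.8)·(2.8)) / 4 = 38.8/4 = 9.7
  S[A,B] = ((-2.2)·(2.2) + (-1.2)·(2.2) + (3.8)·(-2.8) + (-3.2)·(-0.8) + (2.8)·(-0.8)) / 4 = -17.8/4 = -4.45
  S[B,B] = ((2.2)·(2.2) + (2.2)·(2.2) + (-2.8)·(-2.8) + (-0.8)·(-0.8) + (-0.8)·(-0.8)) / 4 = 18.8/4 = 4.7
  S = [[9.7, -4.45],
 [-4.45, 4.7]].

Step 3 — invert S. det(S) = 9.7·4.7 - (-4.45)² = 25.7875.
  S^{-1} = (1/det) · [[d, -b], [-b, a]] = [[0.1823, 0.1726],
 [0.1726, 0.3762]].

Step 4 — quadratic form (x̄ - mu_0)^T · S^{-1} · (x̄ - mu_0):
  S^{-1} · (x̄ - mu_0) = (0.8745, 1.6365),
  (x̄ - mu_0)^T · [...] = (1.2)·(0.8745) + (3.8)·(1.6365) = 7.2679.

Step 5 — scale by n: T² = 5 · 7.2679 = 36.3393.

T² ≈ 36.3393


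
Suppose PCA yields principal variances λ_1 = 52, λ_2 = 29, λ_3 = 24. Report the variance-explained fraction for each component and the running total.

Step 1 — total variance = trace(Sigma) = Σ λ_i = 52 + 29 + 24 = 105.

Step 2 — fraction explained by component i = λ_i / Σ λ:
  PC1: 52/105 = 0.4952
  PC2: 29/105 = 0.2762
  PC3: 24/105 = 0.2286

Step 3 — cumulative fraction after k components = (λ_1 + ... + λ_k) / Σ λ:
  k = 1: 52/105 = 0.4952
  k = 2: (52 + 29)/105 = 81/105 = 0.7714
  k = 3: (52 + 29 + 24)/105 = 105/105 = 1

Summary (fraction, with percent):

explained: PC1 0.4952 (49.52%), PC2 0.2762 (27.62%), PC3 0.2286 (22.86%);  cumulative: 0.4952, 0.7714, 1
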